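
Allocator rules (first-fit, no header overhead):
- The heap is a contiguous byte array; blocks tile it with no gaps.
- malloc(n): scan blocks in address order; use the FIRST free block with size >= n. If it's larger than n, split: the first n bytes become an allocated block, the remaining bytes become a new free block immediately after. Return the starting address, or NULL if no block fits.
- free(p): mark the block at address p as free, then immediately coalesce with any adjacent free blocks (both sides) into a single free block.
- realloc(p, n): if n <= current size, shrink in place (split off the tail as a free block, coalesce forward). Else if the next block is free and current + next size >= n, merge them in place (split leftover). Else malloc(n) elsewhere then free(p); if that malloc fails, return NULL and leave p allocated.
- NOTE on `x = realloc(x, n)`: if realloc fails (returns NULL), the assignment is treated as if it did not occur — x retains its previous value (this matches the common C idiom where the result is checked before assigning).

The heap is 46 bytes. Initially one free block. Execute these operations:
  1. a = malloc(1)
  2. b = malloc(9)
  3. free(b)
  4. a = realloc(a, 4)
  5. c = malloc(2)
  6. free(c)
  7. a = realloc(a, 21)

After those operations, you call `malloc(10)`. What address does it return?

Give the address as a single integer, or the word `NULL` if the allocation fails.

Answer: 21

Derivation:
Op 1: a = malloc(1) -> a = 0; heap: [0-0 ALLOC][1-45 FREE]
Op 2: b = malloc(9) -> b = 1; heap: [0-0 ALLOC][1-9 ALLOC][10-45 FREE]
Op 3: free(b) -> (freed b); heap: [0-0 ALLOC][1-45 FREE]
Op 4: a = realloc(a, 4) -> a = 0; heap: [0-3 ALLOC][4-45 FREE]
Op 5: c = malloc(2) -> c = 4; heap: [0-3 ALLOC][4-5 ALLOC][6-45 FREE]
Op 6: free(c) -> (freed c); heap: [0-3 ALLOC][4-45 FREE]
Op 7: a = realloc(a, 21) -> a = 0; heap: [0-20 ALLOC][21-45 FREE]
malloc(10): first-fit scan over [0-20 ALLOC][21-45 FREE] -> 21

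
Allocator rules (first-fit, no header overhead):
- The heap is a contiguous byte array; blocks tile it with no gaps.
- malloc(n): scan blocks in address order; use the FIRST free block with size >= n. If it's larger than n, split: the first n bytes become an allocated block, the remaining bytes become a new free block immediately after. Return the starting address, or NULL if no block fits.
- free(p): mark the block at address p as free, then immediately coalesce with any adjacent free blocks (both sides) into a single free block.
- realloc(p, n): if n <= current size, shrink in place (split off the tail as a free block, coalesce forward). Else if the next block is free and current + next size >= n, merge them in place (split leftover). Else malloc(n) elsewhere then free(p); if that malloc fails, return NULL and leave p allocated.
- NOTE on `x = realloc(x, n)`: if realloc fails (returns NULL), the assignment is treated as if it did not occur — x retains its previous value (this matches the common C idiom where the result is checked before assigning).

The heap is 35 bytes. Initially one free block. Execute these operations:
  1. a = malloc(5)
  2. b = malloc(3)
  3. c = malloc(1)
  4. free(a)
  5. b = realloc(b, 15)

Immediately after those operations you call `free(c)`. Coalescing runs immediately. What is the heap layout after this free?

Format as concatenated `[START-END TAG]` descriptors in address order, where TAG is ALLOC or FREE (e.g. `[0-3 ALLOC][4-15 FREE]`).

Answer: [0-8 FREE][9-23 ALLOC][24-34 FREE]

Derivation:
Op 1: a = malloc(5) -> a = 0; heap: [0-4 ALLOC][5-34 FREE]
Op 2: b = malloc(3) -> b = 5; heap: [0-4 ALLOC][5-7 ALLOC][8-34 FREE]
Op 3: c = malloc(1) -> c = 8; heap: [0-4 ALLOC][5-7 ALLOC][8-8 ALLOC][9-34 FREE]
Op 4: free(a) -> (freed a); heap: [0-4 FREE][5-7 ALLOC][8-8 ALLOC][9-34 FREE]
Op 5: b = realloc(b, 15) -> b = 9; heap: [0-7 FREE][8-8 ALLOC][9-23 ALLOC][24-34 FREE]
free(c): c = 8 -> block [8-8 ALLOC]; mark free, coalesce with adjacent free neighbors -> [0-8 FREE][9-23 ALLOC][24-34 FREE]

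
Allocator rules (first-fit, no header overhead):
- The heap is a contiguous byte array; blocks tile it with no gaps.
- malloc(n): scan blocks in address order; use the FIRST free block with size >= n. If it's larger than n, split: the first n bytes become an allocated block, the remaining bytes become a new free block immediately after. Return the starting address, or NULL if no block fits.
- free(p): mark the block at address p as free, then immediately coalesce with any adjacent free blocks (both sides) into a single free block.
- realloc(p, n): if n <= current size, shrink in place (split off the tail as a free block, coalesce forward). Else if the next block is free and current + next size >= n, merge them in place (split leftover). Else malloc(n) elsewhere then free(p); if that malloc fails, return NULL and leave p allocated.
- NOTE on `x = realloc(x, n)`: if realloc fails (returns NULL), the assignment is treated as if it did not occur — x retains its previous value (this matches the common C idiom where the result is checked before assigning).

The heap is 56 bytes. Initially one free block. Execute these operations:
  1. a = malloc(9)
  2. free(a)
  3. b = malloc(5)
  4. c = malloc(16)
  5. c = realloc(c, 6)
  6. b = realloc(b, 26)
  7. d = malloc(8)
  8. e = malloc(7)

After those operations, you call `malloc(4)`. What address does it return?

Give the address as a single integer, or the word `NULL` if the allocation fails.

Op 1: a = malloc(9) -> a = 0; heap: [0-8 ALLOC][9-55 FREE]
Op 2: free(a) -> (freed a); heap: [0-55 FREE]
Op 3: b = malloc(5) -> b = 0; heap: [0-4 ALLOC][5-55 FREE]
Op 4: c = malloc(16) -> c = 5; heap: [0-4 ALLOC][5-20 ALLOC][21-55 FREE]
Op 5: c = realloc(c, 6) -> c = 5; heap: [0-4 ALLOC][5-10 ALLOC][11-55 FREE]
Op 6: b = realloc(b, 26) -> b = 11; heap: [0-4 FREE][5-10 ALLOC][11-36 ALLOC][37-55 FREE]
Op 7: d = malloc(8) -> d = 37; heap: [0-4 FREE][5-10 ALLOC][11-36 ALLOC][37-44 ALLOC][45-55 FREE]
Op 8: e = malloc(7) -> e = 45; heap: [0-4 FREE][5-10 ALLOC][11-36 ALLOC][37-44 ALLOC][45-51 ALLOC][52-55 FREE]
malloc(4): first-fit scan over [0-4 FREE][5-10 ALLOC][11-36 ALLOC][37-44 ALLOC][45-51 ALLOC][52-55 FREE] -> 0

Answer: 0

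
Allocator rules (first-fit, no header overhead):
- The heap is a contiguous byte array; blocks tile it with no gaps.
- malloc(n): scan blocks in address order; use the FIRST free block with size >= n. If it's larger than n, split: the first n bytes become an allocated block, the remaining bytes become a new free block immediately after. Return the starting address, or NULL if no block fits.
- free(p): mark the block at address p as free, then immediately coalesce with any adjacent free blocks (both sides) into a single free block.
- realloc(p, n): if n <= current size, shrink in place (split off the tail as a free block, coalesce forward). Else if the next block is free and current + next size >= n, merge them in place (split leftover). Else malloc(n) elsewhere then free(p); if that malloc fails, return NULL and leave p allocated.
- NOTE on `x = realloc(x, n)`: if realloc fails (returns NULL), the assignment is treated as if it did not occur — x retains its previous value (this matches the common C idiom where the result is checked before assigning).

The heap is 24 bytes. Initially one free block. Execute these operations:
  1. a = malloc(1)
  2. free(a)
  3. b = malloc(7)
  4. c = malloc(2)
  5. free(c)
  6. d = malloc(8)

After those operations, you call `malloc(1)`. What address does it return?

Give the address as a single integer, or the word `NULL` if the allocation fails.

Answer: 15

Derivation:
Op 1: a = malloc(1) -> a = 0; heap: [0-0 ALLOC][1-23 FREE]
Op 2: free(a) -> (freed a); heap: [0-23 FREE]
Op 3: b = malloc(7) -> b = 0; heap: [0-6 ALLOC][7-23 FREE]
Op 4: c = malloc(2) -> c = 7; heap: [0-6 ALLOC][7-8 ALLOC][9-23 FREE]
Op 5: free(c) -> (freed c); heap: [0-6 ALLOC][7-23 FREE]
Op 6: d = malloc(8) -> d = 7; heap: [0-6 ALLOC][7-14 ALLOC][15-23 FREE]
malloc(1): first-fit scan over [0-6 ALLOC][7-14 ALLOC][15-23 FREE] -> 15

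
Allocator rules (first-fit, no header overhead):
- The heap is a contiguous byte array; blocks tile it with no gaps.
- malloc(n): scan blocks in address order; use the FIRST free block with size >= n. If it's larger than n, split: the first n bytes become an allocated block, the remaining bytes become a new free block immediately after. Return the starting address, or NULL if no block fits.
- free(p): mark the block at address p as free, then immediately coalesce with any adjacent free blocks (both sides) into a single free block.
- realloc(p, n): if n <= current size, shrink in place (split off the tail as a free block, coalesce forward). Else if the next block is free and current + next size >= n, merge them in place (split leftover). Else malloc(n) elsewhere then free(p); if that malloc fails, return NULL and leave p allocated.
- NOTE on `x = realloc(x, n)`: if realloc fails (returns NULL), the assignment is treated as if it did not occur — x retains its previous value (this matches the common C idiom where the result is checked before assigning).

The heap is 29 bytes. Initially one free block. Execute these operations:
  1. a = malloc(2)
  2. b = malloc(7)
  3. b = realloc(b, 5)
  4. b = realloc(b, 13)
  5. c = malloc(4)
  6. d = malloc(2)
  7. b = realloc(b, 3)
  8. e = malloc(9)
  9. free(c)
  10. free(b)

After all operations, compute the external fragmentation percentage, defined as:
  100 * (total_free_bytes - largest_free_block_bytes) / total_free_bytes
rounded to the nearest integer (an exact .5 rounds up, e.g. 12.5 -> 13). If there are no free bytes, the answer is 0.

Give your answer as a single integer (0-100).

Op 1: a = malloc(2) -> a = 0; heap: [0-1 ALLOC][2-28 FREE]
Op 2: b = malloc(7) -> b = 2; heap: [0-1 ALLOC][2-8 ALLOC][9-28 FREE]
Op 3: b = realloc(b, 5) -> b = 2; heap: [0-1 ALLOC][2-6 ALLOC][7-28 FREE]
Op 4: b = realloc(b, 13) -> b = 2; heap: [0-1 ALLOC][2-14 ALLOC][15-28 FREE]
Op 5: c = malloc(4) -> c = 15; heap: [0-1 ALLOC][2-14 ALLOC][15-18 ALLOC][19-28 FREE]
Op 6: d = malloc(2) -> d = 19; heap: [0-1 ALLOC][2-14 ALLOC][15-18 ALLOC][19-20 ALLOC][21-28 FREE]
Op 7: b = realloc(b, 3) -> b = 2; heap: [0-1 ALLOC][2-4 ALLOC][5-14 FREE][15-18 ALLOC][19-20 ALLOC][21-28 FREE]
Op 8: e = malloc(9) -> e = 5; heap: [0-1 ALLOC][2-4 ALLOC][5-13 ALLOC][14-14 FREE][15-18 ALLOC][19-20 ALLOC][21-28 FREE]
Op 9: free(c) -> (freed c); heap: [0-1 ALLOC][2-4 ALLOC][5-13 ALLOC][14-18 FREE][19-20 ALLOC][21-28 FREE]
Op 10: free(b) -> (freed b); heap: [0-1 ALLOC][2-4 FREE][5-13 ALLOC][14-18 FREE][19-20 ALLOC][21-28 FREE]
Free blocks: [3 5 8] total_free=16 largest=8 -> 100*(16-8)/16 = 800/16 = 50

Answer: 50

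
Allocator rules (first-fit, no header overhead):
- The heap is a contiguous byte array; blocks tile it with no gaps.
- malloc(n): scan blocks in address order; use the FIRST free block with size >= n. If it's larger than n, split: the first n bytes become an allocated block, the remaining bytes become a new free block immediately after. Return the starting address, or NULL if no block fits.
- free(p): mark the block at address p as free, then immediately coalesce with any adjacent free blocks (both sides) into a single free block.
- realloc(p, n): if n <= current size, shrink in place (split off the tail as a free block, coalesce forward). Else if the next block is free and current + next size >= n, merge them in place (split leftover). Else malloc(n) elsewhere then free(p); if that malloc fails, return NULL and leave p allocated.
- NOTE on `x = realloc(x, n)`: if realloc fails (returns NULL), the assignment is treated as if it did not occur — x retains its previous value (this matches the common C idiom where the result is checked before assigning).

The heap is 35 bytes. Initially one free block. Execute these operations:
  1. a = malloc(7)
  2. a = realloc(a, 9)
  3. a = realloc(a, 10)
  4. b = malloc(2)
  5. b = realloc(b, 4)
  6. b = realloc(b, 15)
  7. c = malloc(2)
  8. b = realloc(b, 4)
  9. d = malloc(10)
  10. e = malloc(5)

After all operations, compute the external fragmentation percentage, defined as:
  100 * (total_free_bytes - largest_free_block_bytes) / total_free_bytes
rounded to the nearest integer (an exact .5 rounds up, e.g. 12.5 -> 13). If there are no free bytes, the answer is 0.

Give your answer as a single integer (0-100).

Op 1: a = malloc(7) -> a = 0; heap: [0-6 ALLOC][7-34 FREE]
Op 2: a = realloc(a, 9) -> a = 0; heap: [0-8 ALLOC][9-34 FREE]
Op 3: a = realloc(a, 10) -> a = 0; heap: [0-9 ALLOC][10-34 FREE]
Op 4: b = malloc(2) -> b = 10; heap: [0-9 ALLOC][10-11 ALLOC][12-34 FREE]
Op 5: b = realloc(b, 4) -> b = 10; heap: [0-9 ALLOC][10-13 ALLOC][14-34 FREE]
Op 6: b = realloc(b, 15) -> b = 10; heap: [0-9 ALLOC][10-24 ALLOC][25-34 FREE]
Op 7: c = malloc(2) -> c = 25; heap: [0-9 ALLOC][10-24 ALLOC][25-26 ALLOC][27-34 FREE]
Op 8: b = realloc(b, 4) -> b = 10; heap: [0-9 ALLOC][10-13 ALLOC][14-24 FREE][25-26 ALLOC][27-34 FREE]
Op 9: d = malloc(10) -> d = 14; heap: [0-9 ALLOC][10-13 ALLOC][14-23 ALLOC][24-24 FREE][25-26 ALLOC][27-34 FREE]
Op 10: e = malloc(5) -> e = 27; heap: [0-9 ALLOC][10-13 ALLOC][14-23 ALLOC][24-24 FREE][25-26 ALLOC][27-31 ALLOC][32-34 FREE]
Free blocks: [1 3] total_free=4 largest=3 -> 100*(4-3)/4 = 100/4 = 25

Answer: 25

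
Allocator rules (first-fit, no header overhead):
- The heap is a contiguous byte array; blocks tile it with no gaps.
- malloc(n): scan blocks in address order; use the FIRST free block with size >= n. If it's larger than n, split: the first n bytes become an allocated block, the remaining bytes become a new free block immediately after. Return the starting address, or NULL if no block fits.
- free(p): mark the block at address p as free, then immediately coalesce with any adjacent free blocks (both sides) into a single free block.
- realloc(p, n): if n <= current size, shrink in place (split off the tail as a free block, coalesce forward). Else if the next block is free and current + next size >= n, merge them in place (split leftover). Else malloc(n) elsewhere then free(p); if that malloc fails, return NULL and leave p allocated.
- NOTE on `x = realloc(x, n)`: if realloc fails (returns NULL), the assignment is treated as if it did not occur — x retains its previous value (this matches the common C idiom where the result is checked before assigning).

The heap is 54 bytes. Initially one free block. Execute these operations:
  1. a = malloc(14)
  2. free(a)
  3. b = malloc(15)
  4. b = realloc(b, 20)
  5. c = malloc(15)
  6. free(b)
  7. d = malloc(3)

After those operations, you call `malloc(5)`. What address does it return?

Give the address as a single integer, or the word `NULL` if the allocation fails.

Answer: 3

Derivation:
Op 1: a = malloc(14) -> a = 0; heap: [0-13 ALLOC][14-53 FREE]
Op 2: free(a) -> (freed a); heap: [0-53 FREE]
Op 3: b = malloc(15) -> b = 0; heap: [0-14 ALLOC][15-53 FREE]
Op 4: b = realloc(b, 20) -> b = 0; heap: [0-19 ALLOC][20-53 FREE]
Op 5: c = malloc(15) -> c = 20; heap: [0-19 ALLOC][20-34 ALLOC][35-53 FREE]
Op 6: free(b) -> (freed b); heap: [0-19 FREE][20-34 ALLOC][35-53 FREE]
Op 7: d = malloc(3) -> d = 0; heap: [0-2 ALLOC][3-19 FREE][20-34 ALLOC][35-53 FREE]
malloc(5): first-fit scan over [0-2 ALLOC][3-19 FREE][20-34 ALLOC][35-53 FREE] -> 3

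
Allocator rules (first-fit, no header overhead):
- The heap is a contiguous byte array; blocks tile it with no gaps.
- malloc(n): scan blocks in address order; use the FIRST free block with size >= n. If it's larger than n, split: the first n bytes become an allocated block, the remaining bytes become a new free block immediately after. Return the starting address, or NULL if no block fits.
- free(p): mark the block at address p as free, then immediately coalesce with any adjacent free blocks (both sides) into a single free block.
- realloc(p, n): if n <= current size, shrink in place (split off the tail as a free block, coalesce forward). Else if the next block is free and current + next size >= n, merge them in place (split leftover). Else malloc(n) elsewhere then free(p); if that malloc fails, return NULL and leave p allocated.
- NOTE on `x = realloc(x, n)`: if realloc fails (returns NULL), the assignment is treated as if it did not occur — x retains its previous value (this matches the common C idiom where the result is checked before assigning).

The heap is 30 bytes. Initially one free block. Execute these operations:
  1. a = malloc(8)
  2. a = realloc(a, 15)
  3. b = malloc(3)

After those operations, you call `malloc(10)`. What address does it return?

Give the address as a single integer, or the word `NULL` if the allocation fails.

Answer: 18

Derivation:
Op 1: a = malloc(8) -> a = 0; heap: [0-7 ALLOC][8-29 FREE]
Op 2: a = realloc(a, 15) -> a = 0; heap: [0-14 ALLOC][15-29 FREE]
Op 3: b = malloc(3) -> b = 15; heap: [0-14 ALLOC][15-17 ALLOC][18-29 FREE]
malloc(10): first-fit scan over [0-14 ALLOC][15-17 ALLOC][18-29 FREE] -> 18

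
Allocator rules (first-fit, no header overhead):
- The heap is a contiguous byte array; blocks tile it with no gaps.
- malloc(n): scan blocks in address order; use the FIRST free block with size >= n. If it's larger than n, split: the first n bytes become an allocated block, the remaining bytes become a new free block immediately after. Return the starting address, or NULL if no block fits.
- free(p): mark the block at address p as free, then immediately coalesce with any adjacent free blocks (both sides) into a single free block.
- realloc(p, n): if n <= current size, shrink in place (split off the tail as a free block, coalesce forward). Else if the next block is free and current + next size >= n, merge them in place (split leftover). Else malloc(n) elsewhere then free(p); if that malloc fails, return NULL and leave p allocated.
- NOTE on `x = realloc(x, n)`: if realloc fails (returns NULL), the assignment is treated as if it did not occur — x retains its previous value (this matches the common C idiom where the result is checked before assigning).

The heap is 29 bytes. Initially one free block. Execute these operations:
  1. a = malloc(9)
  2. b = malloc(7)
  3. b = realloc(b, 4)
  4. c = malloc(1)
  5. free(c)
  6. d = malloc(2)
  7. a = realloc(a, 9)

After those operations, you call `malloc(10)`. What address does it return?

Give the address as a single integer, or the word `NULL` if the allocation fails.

Op 1: a = malloc(9) -> a = 0; heap: [0-8 ALLOC][9-28 FREE]
Op 2: b = malloc(7) -> b = 9; heap: [0-8 ALLOC][9-15 ALLOC][16-28 FREE]
Op 3: b = realloc(b, 4) -> b = 9; heap: [0-8 ALLOC][9-12 ALLOC][13-28 FREE]
Op 4: c = malloc(1) -> c = 13; heap: [0-8 ALLOC][9-12 ALLOC][13-13 ALLOC][14-28 FREE]
Op 5: free(c) -> (freed c); heap: [0-8 ALLOC][9-12 ALLOC][13-28 FREE]
Op 6: d = malloc(2) -> d = 13; heap: [0-8 ALLOC][9-12 ALLOC][13-14 ALLOC][15-28 FREE]
Op 7: a = realloc(a, 9) -> a = 0; heap: [0-8 ALLOC][9-12 ALLOC][13-14 ALLOC][15-28 FREE]
malloc(10): first-fit scan over [0-8 ALLOC][9-12 ALLOC][13-14 ALLOC][15-28 FREE] -> 15

Answer: 15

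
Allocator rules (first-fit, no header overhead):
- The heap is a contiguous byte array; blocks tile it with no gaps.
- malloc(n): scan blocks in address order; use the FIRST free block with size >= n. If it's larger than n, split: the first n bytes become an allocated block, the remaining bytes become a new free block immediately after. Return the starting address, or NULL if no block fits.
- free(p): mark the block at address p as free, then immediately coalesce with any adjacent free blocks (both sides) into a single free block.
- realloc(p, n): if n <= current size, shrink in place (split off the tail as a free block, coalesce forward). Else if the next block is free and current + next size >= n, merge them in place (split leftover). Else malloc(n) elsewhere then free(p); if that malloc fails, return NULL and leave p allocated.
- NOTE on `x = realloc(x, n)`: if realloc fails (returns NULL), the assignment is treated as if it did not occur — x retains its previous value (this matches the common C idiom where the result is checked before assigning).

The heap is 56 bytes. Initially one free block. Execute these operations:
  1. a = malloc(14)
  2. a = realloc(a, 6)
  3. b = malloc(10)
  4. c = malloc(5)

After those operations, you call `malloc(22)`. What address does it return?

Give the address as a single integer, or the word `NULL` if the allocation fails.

Op 1: a = malloc(14) -> a = 0; heap: [0-13 ALLOC][14-55 FREE]
Op 2: a = realloc(a, 6) -> a = 0; heap: [0-5 ALLOC][6-55 FREE]
Op 3: b = malloc(10) -> b = 6; heap: [0-5 ALLOC][6-15 ALLOC][16-55 FREE]
Op 4: c = malloc(5) -> c = 16; heap: [0-5 ALLOC][6-15 ALLOC][16-20 ALLOC][21-55 FREE]
malloc(22): first-fit scan over [0-5 ALLOC][6-15 ALLOC][16-20 ALLOC][21-55 FREE] -> 21

Answer: 21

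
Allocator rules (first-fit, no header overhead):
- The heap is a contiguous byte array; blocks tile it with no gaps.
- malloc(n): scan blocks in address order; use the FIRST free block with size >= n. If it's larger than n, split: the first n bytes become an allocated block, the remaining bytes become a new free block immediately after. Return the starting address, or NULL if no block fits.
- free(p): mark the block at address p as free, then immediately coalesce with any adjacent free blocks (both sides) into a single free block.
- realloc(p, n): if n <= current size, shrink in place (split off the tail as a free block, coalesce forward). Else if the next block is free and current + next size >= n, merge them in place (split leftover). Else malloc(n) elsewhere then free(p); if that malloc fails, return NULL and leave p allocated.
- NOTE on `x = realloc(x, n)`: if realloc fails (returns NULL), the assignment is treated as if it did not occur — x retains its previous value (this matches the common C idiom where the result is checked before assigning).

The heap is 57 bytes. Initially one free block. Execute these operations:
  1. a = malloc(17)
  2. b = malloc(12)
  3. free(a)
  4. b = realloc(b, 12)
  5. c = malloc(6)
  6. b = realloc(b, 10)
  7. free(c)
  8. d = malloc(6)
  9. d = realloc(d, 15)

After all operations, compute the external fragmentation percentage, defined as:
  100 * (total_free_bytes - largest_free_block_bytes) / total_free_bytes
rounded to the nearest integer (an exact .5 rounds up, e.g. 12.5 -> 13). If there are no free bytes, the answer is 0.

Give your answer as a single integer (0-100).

Op 1: a = malloc(17) -> a = 0; heap: [0-16 ALLOC][17-56 FREE]
Op 2: b = malloc(12) -> b = 17; heap: [0-16 ALLOC][17-28 ALLOC][29-56 FREE]
Op 3: free(a) -> (freed a); heap: [0-16 FREE][17-28 ALLOC][29-56 FREE]
Op 4: b = realloc(b, 12) -> b = 17; heap: [0-16 FREE][17-28 ALLOC][29-56 FREE]
Op 5: c = malloc(6) -> c = 0; heap: [0-5 ALLOC][6-16 FREE][17-28 ALLOC][29-56 FREE]
Op 6: b = realloc(b, 10) -> b = 17; heap: [0-5 ALLOC][6-16 FREE][17-26 ALLOC][27-56 FREE]
Op 7: free(c) -> (freed c); heap: [0-16 FREE][17-26 ALLOC][27-56 FREE]
Op 8: d = malloc(6) -> d = 0; heap: [0-5 ALLOC][6-16 FREE][17-26 ALLOC][27-56 FREE]
Op 9: d = realloc(d, 15) -> d = 0; heap: [0-14 ALLOC][15-16 FREE][17-26 ALLOC][27-56 FREE]
Free blocks: [2 30] total_free=32 largest=30 -> 100*(32-30)/32 = 200/32 = 6.25 -> rounds to 6

Answer: 6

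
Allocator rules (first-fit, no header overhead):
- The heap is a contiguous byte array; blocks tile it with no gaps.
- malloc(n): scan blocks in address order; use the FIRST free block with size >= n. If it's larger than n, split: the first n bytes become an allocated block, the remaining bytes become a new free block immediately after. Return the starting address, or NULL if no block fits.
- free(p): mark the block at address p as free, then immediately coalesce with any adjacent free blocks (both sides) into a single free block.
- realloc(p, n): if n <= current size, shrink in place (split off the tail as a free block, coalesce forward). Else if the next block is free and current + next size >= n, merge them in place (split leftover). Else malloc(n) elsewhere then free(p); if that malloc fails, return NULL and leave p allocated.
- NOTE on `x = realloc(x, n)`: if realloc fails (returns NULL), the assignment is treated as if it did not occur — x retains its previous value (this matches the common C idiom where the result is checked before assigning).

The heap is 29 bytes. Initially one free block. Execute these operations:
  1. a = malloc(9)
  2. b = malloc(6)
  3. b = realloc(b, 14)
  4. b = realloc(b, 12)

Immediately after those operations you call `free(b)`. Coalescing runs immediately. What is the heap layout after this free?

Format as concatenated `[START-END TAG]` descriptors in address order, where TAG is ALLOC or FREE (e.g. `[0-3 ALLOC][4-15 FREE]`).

Op 1: a = malloc(9) -> a = 0; heap: [0-8 ALLOC][9-28 FREE]
Op 2: b = malloc(6) -> b = 9; heap: [0-8 ALLOC][9-14 ALLOC][15-28 FREE]
Op 3: b = realloc(b, 14) -> b = 9; heap: [0-8 ALLOC][9-22 ALLOC][23-28 FREE]
Op 4: b = realloc(b, 12) -> b = 9; heap: [0-8 ALLOC][9-20 ALLOC][21-28 FREE]
free(b): b = 9 -> block [9-20 ALLOC]; mark free, coalesce with adjacent free neighbors -> [0-8 ALLOC][9-28 FREE]

Answer: [0-8 ALLOC][9-28 FREE]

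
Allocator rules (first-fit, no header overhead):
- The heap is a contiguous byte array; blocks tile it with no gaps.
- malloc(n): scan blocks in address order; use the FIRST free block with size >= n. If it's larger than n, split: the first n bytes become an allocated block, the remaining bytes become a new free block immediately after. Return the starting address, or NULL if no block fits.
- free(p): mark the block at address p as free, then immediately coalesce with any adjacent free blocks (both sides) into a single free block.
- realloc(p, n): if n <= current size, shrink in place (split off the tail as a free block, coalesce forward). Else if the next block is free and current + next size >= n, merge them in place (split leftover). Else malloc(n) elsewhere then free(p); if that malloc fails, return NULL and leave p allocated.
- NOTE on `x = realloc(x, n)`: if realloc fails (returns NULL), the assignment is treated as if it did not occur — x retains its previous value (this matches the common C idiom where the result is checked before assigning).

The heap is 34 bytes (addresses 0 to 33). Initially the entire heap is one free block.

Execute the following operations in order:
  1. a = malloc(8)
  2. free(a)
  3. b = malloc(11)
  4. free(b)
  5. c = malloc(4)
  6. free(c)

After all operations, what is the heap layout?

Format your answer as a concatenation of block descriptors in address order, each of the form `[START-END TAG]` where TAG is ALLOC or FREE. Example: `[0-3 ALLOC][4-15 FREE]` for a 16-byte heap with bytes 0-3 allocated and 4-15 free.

Op 1: a = malloc(8) -> a = 0; heap: [0-7 ALLOC][8-33 FREE]
Op 2: free(a) -> (freed a); heap: [0-33 FREE]
Op 3: b = malloc(11) -> b = 0; heap: [0-10 ALLOC][11-33 FREE]
Op 4: free(b) -> (freed b); heap: [0-33 FREE]
Op 5: c = malloc(4) -> c = 0; heap: [0-3 ALLOC][4-33 FREE]
Op 6: free(c) -> (freed c); heap: [0-33 FREE]

Answer: [0-33 FREE]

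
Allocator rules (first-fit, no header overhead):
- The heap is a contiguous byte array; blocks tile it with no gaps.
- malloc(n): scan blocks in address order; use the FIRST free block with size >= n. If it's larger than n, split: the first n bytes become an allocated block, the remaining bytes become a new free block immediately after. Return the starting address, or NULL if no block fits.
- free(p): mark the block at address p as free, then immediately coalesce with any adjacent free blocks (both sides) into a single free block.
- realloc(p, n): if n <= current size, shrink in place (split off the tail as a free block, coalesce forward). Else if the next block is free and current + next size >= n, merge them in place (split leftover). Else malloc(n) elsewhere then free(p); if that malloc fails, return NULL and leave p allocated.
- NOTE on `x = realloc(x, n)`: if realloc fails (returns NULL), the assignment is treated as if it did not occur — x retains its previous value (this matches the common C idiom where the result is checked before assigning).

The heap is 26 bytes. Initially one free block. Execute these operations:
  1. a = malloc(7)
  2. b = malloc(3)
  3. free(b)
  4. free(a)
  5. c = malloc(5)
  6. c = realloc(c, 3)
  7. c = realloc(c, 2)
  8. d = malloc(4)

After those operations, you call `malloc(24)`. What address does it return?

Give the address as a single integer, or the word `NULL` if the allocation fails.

Op 1: a = malloc(7) -> a = 0; heap: [0-6 ALLOC][7-25 FREE]
Op 2: b = malloc(3) -> b = 7; heap: [0-6 ALLOC][7-9 ALLOC][10-25 FREE]
Op 3: free(b) -> (freed b); heap: [0-6 ALLOC][7-25 FREE]
Op 4: free(a) -> (freed a); heap: [0-25 FREE]
Op 5: c = malloc(5) -> c = 0; heap: [0-4 ALLOC][5-25 FREE]
Op 6: c = realloc(c, 3) -> c = 0; heap: [0-2 ALLOC][3-25 FREE]
Op 7: c = realloc(c, 2) -> c = 0; heap: [0-1 ALLOC][2-25 FREE]
Op 8: d = malloc(4) -> d = 2; heap: [0-1 ALLOC][2-5 ALLOC][6-25 FREE]
malloc(24): first-fit scan over [0-1 ALLOC][2-5 ALLOC][6-25 FREE] -> NULL

Answer: NULL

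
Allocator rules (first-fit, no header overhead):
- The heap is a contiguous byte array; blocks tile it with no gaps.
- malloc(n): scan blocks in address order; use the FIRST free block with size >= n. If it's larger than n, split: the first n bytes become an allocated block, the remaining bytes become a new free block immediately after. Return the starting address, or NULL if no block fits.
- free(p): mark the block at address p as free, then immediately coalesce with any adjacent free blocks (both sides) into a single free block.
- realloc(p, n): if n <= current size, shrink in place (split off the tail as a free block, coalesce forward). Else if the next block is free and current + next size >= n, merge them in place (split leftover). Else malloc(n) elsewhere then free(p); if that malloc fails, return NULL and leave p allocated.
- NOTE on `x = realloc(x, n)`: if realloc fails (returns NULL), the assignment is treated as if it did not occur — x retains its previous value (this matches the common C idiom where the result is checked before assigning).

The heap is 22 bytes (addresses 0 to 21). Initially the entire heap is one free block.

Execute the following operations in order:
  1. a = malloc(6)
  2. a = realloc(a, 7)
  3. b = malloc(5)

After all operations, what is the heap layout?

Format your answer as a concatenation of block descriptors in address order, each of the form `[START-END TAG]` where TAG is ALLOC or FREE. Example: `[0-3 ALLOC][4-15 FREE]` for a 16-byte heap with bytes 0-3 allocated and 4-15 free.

Answer: [0-6 ALLOC][7-11 ALLOC][12-21 FREE]

Derivation:
Op 1: a = malloc(6) -> a = 0; heap: [0-5 ALLOC][6-21 FREE]
Op 2: a = realloc(a, 7) -> a = 0; heap: [0-6 ALLOC][7-21 FREE]
Op 3: b = malloc(5) -> b = 7; heap: [0-6 ALLOC][7-11 ALLOC][12-21 FREE]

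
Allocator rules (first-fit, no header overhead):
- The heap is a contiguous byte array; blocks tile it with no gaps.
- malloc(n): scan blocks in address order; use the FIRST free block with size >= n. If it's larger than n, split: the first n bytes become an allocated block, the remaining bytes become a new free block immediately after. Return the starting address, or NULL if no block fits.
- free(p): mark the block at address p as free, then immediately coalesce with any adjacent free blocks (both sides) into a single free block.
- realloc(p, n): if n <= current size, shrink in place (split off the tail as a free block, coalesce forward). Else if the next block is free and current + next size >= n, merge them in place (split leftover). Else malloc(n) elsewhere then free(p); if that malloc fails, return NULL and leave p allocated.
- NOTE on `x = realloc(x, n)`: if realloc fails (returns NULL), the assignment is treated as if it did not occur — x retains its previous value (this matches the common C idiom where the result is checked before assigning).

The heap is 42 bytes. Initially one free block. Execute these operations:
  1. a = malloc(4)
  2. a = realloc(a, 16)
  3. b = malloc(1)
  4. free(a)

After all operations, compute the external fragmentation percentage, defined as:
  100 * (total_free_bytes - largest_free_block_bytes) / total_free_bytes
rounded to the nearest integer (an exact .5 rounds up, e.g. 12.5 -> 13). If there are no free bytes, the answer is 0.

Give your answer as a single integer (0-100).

Answer: 39

Derivation:
Op 1: a = malloc(4) -> a = 0; heap: [0-3 ALLOC][4-41 FREE]
Op 2: a = realloc(a, 16) -> a = 0; heap: [0-15 ALLOC][16-41 FREE]
Op 3: b = malloc(1) -> b = 16; heap: [0-15 ALLOC][16-16 ALLOC][17-41 FREE]
Op 4: free(a) -> (freed a); heap: [0-15 FREE][16-16 ALLOC][17-41 FREE]
Free blocks: [16 25] total_free=41 largest=25 -> 100*(41-25)/41 = 1600/41 ≈ 39.024 -> rounds to 39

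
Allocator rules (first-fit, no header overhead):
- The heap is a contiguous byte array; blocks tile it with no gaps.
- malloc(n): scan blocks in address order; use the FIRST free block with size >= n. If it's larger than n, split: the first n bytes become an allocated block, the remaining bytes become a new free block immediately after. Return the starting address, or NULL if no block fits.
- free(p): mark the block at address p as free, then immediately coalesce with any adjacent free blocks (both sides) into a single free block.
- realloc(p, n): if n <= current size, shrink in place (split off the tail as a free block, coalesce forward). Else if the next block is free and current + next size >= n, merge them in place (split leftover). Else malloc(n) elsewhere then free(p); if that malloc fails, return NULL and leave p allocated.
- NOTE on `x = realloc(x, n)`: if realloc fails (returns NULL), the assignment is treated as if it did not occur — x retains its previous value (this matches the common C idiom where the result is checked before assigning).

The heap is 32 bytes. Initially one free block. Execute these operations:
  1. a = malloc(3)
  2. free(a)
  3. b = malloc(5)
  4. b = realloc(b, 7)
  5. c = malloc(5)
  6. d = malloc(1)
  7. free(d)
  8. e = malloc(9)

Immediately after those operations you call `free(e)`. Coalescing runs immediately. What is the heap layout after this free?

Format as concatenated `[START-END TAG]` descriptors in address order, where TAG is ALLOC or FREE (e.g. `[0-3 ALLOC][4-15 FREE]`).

Answer: [0-6 ALLOC][7-11 ALLOC][12-31 FREE]

Derivation:
Op 1: a = malloc(3) -> a = 0; heap: [0-2 ALLOC][3-31 FREE]
Op 2: free(a) -> (freed a); heap: [0-31 FREE]
Op 3: b = malloc(5) -> b = 0; heap: [0-4 ALLOC][5-31 FREE]
Op 4: b = realloc(b, 7) -> b = 0; heap: [0-6 ALLOC][7-31 FREE]
Op 5: c = malloc(5) -> c = 7; heap: [0-6 ALLOC][7-11 ALLOC][12-31 FREE]
Op 6: d = malloc(1) -> d = 12; heap: [0-6 ALLOC][7-11 ALLOC][12-12 ALLOC][13-31 FREE]
Op 7: free(d) -> (freed d); heap: [0-6 ALLOC][7-11 ALLOC][12-31 FREE]
Op 8: e = malloc(9) -> e = 12; heap: [0-6 ALLOC][7-11 ALLOC][12-20 ALLOC][21-31 FREE]
free(e): e = 12 -> block [12-20 ALLOC]; mark free, coalesce with adjacent free neighbors -> [0-6 ALLOC][7-11 ALLOC][12-31 FREE]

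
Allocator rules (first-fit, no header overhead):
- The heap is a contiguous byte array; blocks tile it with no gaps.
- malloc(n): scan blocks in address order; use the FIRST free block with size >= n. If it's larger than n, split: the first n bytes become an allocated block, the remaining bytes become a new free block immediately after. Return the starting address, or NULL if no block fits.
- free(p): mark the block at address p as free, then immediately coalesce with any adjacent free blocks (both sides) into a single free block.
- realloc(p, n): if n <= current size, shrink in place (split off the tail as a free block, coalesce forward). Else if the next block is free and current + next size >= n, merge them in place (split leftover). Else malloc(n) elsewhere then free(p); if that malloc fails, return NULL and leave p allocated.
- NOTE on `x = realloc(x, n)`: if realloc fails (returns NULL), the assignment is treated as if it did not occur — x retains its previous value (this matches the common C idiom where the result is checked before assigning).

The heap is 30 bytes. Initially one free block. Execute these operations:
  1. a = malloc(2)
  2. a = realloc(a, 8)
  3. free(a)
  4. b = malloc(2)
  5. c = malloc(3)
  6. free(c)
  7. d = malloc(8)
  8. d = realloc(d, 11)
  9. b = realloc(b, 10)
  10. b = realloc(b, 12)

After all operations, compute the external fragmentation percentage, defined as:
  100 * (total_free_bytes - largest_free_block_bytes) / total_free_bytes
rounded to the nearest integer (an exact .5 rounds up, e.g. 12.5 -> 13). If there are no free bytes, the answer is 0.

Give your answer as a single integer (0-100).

Op 1: a = malloc(2) -> a = 0; heap: [0-1 ALLOC][2-29 FREE]
Op 2: a = realloc(a, 8) -> a = 0; heap: [0-7 ALLOC][8-29 FREE]
Op 3: free(a) -> (freed a); heap: [0-29 FREE]
Op 4: b = malloc(2) -> b = 0; heap: [0-1 ALLOC][2-29 FREE]
Op 5: c = malloc(3) -> c = 2; heap: [0-1 ALLOC][2-4 ALLOC][5-29 FREE]
Op 6: free(c) -> (freed c); heap: [0-1 ALLOC][2-29 FREE]
Op 7: d = malloc(8) -> d = 2; heap: [0-1 ALLOC][2-9 ALLOC][10-29 FREE]
Op 8: d = realloc(d, 11) -> d = 2; heap: [0-1 ALLOC][2-12 ALLOC][13-29 FREE]
Op 9: b = realloc(b, 10) -> b = 13; heap: [0-1 FREE][2-12 ALLOC][13-22 ALLOC][23-29 FREE]
Op 10: b = realloc(b, 12) -> b = 13; heap: [0-1 FREE][2-12 ALLOC][13-24 ALLOC][25-29 FREE]
Free blocks: [2 5] total_free=7 largest=5 -> 100*(7-5)/7 = 200/7 ≈ 28.571 -> rounds to 29

Answer: 29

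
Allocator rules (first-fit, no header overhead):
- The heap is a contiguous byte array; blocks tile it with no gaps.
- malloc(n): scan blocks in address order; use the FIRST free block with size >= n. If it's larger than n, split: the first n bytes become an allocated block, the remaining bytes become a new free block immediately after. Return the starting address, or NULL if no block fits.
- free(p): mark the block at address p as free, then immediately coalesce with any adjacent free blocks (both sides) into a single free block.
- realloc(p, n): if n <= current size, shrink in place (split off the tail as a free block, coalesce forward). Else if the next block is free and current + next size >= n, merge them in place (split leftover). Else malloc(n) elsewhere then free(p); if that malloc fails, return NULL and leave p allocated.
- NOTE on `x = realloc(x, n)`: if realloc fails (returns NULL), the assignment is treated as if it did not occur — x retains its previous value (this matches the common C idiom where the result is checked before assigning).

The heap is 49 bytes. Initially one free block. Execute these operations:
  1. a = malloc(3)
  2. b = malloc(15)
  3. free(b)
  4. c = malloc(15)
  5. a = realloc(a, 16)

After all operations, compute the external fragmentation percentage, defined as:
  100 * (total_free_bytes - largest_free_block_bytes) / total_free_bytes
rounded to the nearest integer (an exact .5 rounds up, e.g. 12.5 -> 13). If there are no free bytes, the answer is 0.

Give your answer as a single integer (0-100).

Answer: 17

Derivation:
Op 1: a = malloc(3) -> a = 0; heap: [0-2 ALLOC][3-48 FREE]
Op 2: b = malloc(15) -> b = 3; heap: [0-2 ALLOC][3-17 ALLOC][18-48 FREE]
Op 3: free(b) -> (freed b); heap: [0-2 ALLOC][3-48 FREE]
Op 4: c = malloc(15) -> c = 3; heap: [0-2 ALLOC][3-17 ALLOC][18-48 FREE]
Op 5: a = realloc(a, 16) -> a = 18; heap: [0-2 FREE][3-17 ALLOC][18-33 ALLOC][34-48 FREE]
Free blocks: [3 15] total_free=18 largest=15 -> 100*(18-15)/18 = 300/18 ≈ 16.667 -> rounds to 17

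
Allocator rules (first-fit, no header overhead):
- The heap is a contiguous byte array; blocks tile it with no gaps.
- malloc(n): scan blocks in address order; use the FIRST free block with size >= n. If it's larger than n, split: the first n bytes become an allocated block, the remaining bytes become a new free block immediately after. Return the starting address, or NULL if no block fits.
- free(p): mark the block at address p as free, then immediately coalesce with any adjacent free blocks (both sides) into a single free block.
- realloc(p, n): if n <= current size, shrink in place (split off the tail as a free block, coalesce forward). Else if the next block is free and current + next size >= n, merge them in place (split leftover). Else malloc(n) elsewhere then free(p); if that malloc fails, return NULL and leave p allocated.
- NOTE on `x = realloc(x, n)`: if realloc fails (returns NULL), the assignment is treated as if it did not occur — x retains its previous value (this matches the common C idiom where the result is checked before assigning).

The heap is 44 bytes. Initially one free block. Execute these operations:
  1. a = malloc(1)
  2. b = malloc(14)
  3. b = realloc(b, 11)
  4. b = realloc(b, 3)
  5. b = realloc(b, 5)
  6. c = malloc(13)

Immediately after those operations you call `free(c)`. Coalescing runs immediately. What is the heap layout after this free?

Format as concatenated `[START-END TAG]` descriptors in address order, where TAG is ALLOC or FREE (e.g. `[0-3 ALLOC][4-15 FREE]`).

Answer: [0-0 ALLOC][1-5 ALLOC][6-43 FREE]

Derivation:
Op 1: a = malloc(1) -> a = 0; heap: [0-0 ALLOC][1-43 FREE]
Op 2: b = malloc(14) -> b = 1; heap: [0-0 ALLOC][1-14 ALLOC][15-43 FREE]
Op 3: b = realloc(b, 11) -> b = 1; heap: [0-0 ALLOC][1-11 ALLOC][12-43 FREE]
Op 4: b = realloc(b, 3) -> b = 1; heap: [0-0 ALLOC][1-3 ALLOC][4-43 FREE]
Op 5: b = realloc(b, 5) -> b = 1; heap: [0-0 ALLOC][1-5 ALLOC][6-43 FREE]
Op 6: c = malloc(13) -> c = 6; heap: [0-0 ALLOC][1-5 ALLOC][6-18 ALLOC][19-43 FREE]
free(c): c = 6 -> block [6-18 ALLOC]; mark free, coalesce with adjacent free neighbors -> [0-0 ALLOC][1-5 ALLOC][6-43 FREE]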